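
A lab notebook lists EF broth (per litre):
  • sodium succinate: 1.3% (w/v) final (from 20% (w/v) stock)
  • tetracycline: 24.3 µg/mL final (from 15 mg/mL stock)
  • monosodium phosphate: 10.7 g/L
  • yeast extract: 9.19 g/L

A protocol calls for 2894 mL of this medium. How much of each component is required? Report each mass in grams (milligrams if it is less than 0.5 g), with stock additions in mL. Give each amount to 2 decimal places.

sodium succinate 188.11 mL; tetracycline 4.69 mL; monosodium phosphate 30.97 g; yeast extract 26.60 g

Scale factor relative to 1 L: 2.894.
sodium succinate: V = C2·V2/C1 = 1.3% ÷ 20% × 2894 mL = 188.11 mL
tetracycline: C1V1 = C2V2 → 24.3 µg/mL × 2894 mL ÷ 15000 µg/mL = 4.69 mL
monosodium phosphate: 10.7 g/L × 2.894 L = 30.97 g
yeast extract: 9.19 g/L × 2.894 L = 26.60 g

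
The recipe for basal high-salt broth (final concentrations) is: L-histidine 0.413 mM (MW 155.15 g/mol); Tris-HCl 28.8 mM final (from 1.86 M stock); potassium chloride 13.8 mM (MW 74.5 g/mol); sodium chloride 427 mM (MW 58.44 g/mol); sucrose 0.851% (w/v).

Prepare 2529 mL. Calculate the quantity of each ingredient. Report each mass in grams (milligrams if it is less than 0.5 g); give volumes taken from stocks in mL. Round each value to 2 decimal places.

Working volume: 2529 mL = 2.529 L.
L-histidine: 0.413 mmol/L × 155.15 mg/mmol × 2.529 L = 162.05 mg
Tris-HCl: C1V1 = C2V2 → 28.8 mM × 2529 mL ÷ 1860 mM = 39.16 mL
potassium chloride: 13.8 mmol/L × 74.5 g/mol × 2.529 L ÷ 1000 = 2.60 g
sodium chloride: 427 mmol/L × 58.44 g/mol × 2.529 L ÷ 1000 = 63.11 g
sucrose: 0.851% w/v = 8.51 g/L → 8.51 × 2.529 L = 21.52 g

L-histidine 162.05 mg; Tris-HCl 39.16 mL; potassium chloride 2.60 g; sodium chloride 63.11 g; sucrose 21.52 g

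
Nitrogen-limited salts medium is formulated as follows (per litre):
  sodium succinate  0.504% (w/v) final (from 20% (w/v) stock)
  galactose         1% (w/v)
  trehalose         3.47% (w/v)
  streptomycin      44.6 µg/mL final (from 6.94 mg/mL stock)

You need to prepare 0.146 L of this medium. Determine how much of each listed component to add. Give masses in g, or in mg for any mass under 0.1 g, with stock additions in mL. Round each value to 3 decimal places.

Working volume: 0.146 L.
sodium succinate: V = C2·V2/C1 = 0.504% ÷ 20% × 146 mL = 3.679 mL
galactose: 1 g per 100 mL × 146 mL ÷ 100 = 1.460 g
trehalose: 3.47% w/v = 34.7 g/L → 34.7 × 0.146 L = 5.066 g
streptomycin: V = C2·V2/C1 = 44.6 µg/mL × 146 mL ÷ 6940 µg/mL = 0.938 mL

sodium succinate 3.679 mL; galactose 1.460 g; trehalose 5.066 g; streptomycin 0.938 mL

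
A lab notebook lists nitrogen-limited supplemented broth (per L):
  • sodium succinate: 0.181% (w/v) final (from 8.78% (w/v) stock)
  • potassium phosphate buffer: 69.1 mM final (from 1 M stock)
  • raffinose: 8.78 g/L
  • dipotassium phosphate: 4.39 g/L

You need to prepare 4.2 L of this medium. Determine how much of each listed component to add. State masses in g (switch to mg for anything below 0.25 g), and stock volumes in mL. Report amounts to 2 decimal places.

Working volume: 4.2 L.
sodium succinate: V = C2·V2/C1 = 0.181% ÷ 8.78% × 4200 mL = 86.58 mL
potassium phosphate buffer: C1V1 = C2V2 → 69.1 mM × 4200 mL ÷ 1000 mM = 290.22 mL
raffinose: 8.78 g/L × 4.2 L = 36.88 g
dipotassium phosphate: 4.39 g/L × 4.2 L = 18.44 g

sodium succinate 86.58 mL; potassium phosphate buffer 290.22 mL; raffinose 36.88 g; dipotassium phosphate 18.44 g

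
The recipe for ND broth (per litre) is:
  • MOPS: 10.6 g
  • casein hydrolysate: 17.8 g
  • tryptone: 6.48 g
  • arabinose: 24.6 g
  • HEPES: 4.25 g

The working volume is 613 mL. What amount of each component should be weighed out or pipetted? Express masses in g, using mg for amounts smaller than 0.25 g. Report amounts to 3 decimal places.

MOPS 6.498 g; casein hydrolysate 10.911 g; tryptone 3.972 g; arabinose 15.080 g; HEPES 2.605 g

Ratio of target to recipe volume: 613 / 1000 = 0.613.
MOPS: 10.6 g × (613 mL / 1000 mL) = 6.498 g
casein hydrolysate: 17.8 g × (613 mL / 1000 mL) = 10.911 g
tryptone: 6.48 g × (613 mL / 1000 mL) = 3.972 g
arabinose: 24.6 g × (613 mL / 1000 mL) = 15.080 g
HEPES: 4.25 g × (613 mL / 1000 mL) = 2.605 g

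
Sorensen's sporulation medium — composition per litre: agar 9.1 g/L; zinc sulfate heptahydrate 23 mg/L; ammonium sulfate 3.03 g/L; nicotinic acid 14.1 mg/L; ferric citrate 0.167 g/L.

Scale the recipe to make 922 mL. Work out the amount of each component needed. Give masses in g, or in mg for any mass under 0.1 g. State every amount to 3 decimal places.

agar 8.390 g; zinc sulfate heptahydrate 21.206 mg; ammonium sulfate 2.794 g; nicotinic acid 13.000 mg; ferric citrate 0.154 g

Working volume: 922 mL = 0.922 L.
agar: 9.1 g/L × 0.922 L = 8.390 g
zinc sulfate heptahydrate: 23 mg/L × 0.922 L = 21.206 mg
ammonium sulfate: 3.03 g/L × 0.922 L = 2.794 g
nicotinic acid: 14.1 mg/L × 0.922 L = 13.000 mg
ferric citrate: 0.167 g/L × 0.922 L = 0.154 g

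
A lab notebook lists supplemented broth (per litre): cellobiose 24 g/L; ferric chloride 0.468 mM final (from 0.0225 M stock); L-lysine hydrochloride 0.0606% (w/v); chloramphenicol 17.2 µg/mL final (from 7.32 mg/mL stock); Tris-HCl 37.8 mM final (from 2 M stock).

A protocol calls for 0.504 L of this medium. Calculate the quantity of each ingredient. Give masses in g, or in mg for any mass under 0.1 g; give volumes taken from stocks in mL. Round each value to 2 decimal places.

cellobiose 12.10 g; ferric chloride 10.48 mL; L-lysine hydrochloride 0.31 g; chloramphenicol 1.18 mL; Tris-HCl 9.53 mL

Scale factor relative to 1 L: 0.504.
cellobiose: 24 g/L × 0.504 L = 12.10 g
ferric chloride: dilute stock: 0.468 mM × 504 mL ÷ 22.5 mM = 10.48 mL
L-lysine hydrochloride: 0.0606% w/v = 0.606 g/L → 0.606 × 0.504 L = 0.31 g
chloramphenicol: V = C2·V2/C1 = 17.2 µg/mL × 504 mL ÷ 7320 µg/mL = 1.18 mL
Tris-HCl: C1V1 = C2V2 → 37.8 mM × 504 mL ÷ 2000 mM = 9.53 mL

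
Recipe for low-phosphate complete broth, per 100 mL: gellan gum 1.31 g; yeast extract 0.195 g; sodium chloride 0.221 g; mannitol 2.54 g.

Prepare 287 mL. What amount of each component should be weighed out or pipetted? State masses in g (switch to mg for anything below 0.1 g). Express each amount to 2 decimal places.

gellan gum 3.76 g; yeast extract 0.56 g; sodium chloride 0.63 g; mannitol 7.29 g

Scale factor = 287 mL / 100 mL = 2.87.
gellan gum: 1.31 g × (287 mL / 100 mL) = 3.76 g
yeast extract: 0.195 g × (287 mL / 100 mL) = 0.56 g
sodium chloride: 0.221 g × (287 mL / 100 mL) = 0.63 g
mannitol: 2.54 g × (287 mL / 100 mL) = 7.29 g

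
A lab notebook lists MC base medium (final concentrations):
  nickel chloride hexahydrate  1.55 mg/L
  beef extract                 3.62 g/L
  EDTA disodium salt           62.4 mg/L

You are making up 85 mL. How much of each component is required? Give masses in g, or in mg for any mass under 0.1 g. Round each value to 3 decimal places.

Scale factor relative to 1 L: 0.085.
nickel chloride hexahydrate: 1.55 mg/L × 0.085 L = 0.132 mg
beef extract: 3.62 g/L × 0.085 L = 0.308 g
EDTA disodium salt: 62.4 mg/L × 0.085 L = 5.304 mg

nickel chloride hexahydrate 0.132 mg; beef extract 0.308 g; EDTA disodium salt 5.304 mg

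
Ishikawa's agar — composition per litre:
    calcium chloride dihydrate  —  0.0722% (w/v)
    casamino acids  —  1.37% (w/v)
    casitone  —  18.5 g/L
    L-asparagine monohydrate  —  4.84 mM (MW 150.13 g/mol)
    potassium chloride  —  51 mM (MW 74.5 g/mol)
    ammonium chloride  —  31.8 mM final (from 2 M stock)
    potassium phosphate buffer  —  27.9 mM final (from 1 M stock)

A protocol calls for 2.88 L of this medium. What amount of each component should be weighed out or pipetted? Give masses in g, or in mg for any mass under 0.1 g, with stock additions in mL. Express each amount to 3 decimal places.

calcium chloride dihydrate 2.079 g; casamino acids 39.456 g; casitone 53.280 g; L-asparagine monohydrate 2.093 g; potassium chloride 10.943 g; ammonium chloride 45.792 mL; potassium phosphate buffer 80.352 mL

Working volume: 2.88 L.
calcium chloride dihydrate: 0.0722 g per 100 mL × 2880 mL ÷ 100 = 2.079 g
casamino acids: 1.37% w/v = 13.7 g/L → 13.7 × 2.88 L = 39.456 g
casitone: 18.5 g/L × 2.88 L = 53.280 g
L-asparagine monohydrate: 4.84 mmol/L × 150.13 g/mol × 2.88 L ÷ 1000 = 2.093 g
potassium chloride: 51 mmol/L × 74.5 g/mol × 2.88 L ÷ 1000 = 10.943 g
ammonium chloride: dilute stock: 31.8 mM × 2880 mL ÷ 2000 mM = 45.792 mL
potassium phosphate buffer: dilute stock: 27.9 mM × 2880 mL ÷ 1000 mM = 80.352 mL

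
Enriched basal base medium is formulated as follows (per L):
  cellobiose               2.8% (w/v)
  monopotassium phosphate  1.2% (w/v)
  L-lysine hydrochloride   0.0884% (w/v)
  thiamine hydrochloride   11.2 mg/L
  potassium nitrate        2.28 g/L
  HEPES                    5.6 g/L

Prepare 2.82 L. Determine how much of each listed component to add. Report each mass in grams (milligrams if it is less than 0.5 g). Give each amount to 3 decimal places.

cellobiose 78.960 g; monopotassium phosphate 33.840 g; L-lysine hydrochloride 2.493 g; thiamine hydrochloride 31.584 mg; potassium nitrate 6.430 g; HEPES 15.792 g

Scale factor relative to 1 L: 2.82.
cellobiose: 2.8 g per 100 mL × 2820 mL ÷ 100 = 78.960 g
monopotassium phosphate: 1.2 g per 100 mL × 2820 mL ÷ 100 = 33.840 g
L-lysine hydrochloride: 0.0884% w/v = 0.884 g/L → 0.884 × 2.82 L = 2.493 g
thiamine hydrochloride: 11.2 mg/L × 2.82 L = 31.584 mg
potassium nitrate: 2.28 g/L × 2.82 L = 6.430 g
HEPES: 5.6 g/L × 2.82 L = 15.792 g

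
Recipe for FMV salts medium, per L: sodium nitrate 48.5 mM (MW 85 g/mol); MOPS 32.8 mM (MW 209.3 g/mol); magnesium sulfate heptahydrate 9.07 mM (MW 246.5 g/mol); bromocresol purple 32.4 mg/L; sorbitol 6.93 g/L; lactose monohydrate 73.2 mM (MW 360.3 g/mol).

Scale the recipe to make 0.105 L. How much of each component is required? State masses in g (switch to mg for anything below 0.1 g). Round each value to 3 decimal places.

sodium nitrate 0.433 g; MOPS 0.721 g; magnesium sulfate heptahydrate 0.235 g; bromocresol purple 3.402 mg; sorbitol 0.728 g; lactose monohydrate 2.769 g

Working volume: 0.105 L.
sodium nitrate: 48.5 mmol/L × 85 g/mol × 0.105 L ÷ 1000 = 0.433 g
MOPS: 32.8 mmol/L × 209.3 g/mol × 0.105 L ÷ 1000 = 0.721 g
magnesium sulfate heptahydrate: 9.07 mmol/L × 246.5 g/mol × 0.105 L ÷ 1000 = 0.235 g
bromocresol purple: 32.4 mg/L × 0.105 L = 3.402 mg
sorbitol: 6.93 g/L × 0.105 L = 0.728 g
lactose monohydrate: 73.2 mmol/L × 360.3 g/mol × 0.105 L ÷ 1000 = 2.769 g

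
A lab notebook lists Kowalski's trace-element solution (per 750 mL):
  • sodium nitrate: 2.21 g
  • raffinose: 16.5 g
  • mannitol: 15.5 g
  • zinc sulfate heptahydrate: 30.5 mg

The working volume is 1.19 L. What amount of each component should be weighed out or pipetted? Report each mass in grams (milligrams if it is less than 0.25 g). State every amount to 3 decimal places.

Scale factor = 1190 mL / 750 mL = 1.58667.
sodium nitrate: 2.21 g × (1190 mL / 750 mL) = 3.507 g
raffinose: 16.5 g × (1190 mL / 750 mL) = 26.180 g
mannitol: 15.5 g × (1190 mL / 750 mL) = 24.593 g
zinc sulfate heptahydrate: 30.5 mg × (1190 mL / 750 mL) = 48.393 mg

sodium nitrate 3.507 g; raffinose 26.180 g; mannitol 24.593 g; zinc sulfate heptahydrate 48.393 mg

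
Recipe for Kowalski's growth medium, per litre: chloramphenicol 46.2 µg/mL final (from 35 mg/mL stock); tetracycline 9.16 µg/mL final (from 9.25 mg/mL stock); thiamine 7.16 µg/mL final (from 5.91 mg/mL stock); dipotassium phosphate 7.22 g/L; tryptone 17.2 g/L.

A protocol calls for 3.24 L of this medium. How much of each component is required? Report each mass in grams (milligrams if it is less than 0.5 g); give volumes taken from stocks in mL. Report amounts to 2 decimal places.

Scale factor relative to 1 L: 3.24.
chloramphenicol: V = C2·V2/C1 = 46.2 µg/mL × 3240 mL ÷ 35000 µg/mL = 4.28 mL
tetracycline: V = C2·V2/C1 = 9.16 µg/mL × 3240 mL ÷ 9250 µg/mL = 3.21 mL
thiamine: C1V1 = C2V2 → 7.16 µg/mL × 3240 mL ÷ 5910 µg/mL = 3.93 mL
dipotassium phosphate: 7.22 g/L × 3.24 L = 23.39 g
tryptone: 17.2 g/L × 3.24 L = 55.73 g

chloramphenicol 4.28 mL; tetracycline 3.21 mL; thiamine 3.93 mL; dipotassium phosphate 23.39 g; tryptone 55.73 g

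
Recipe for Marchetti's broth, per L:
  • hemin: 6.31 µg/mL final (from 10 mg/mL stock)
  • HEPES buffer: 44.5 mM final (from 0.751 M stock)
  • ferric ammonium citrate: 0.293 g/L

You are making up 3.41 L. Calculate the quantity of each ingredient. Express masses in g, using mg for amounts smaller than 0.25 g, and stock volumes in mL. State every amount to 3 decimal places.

Scale factor relative to 1 L: 3.41.
hemin: V = C2·V2/C1 = 6.31 µg/mL × 3410 mL ÷ 10000 µg/mL = 2.152 mL
HEPES buffer: dilute stock: 44.5 mM × 3410 mL ÷ 751 mM = 202.057 mL
ferric ammonium citrate: 0.293 g/L × 3.41 L = 0.999 g

hemin 2.152 mL; HEPES buffer 202.057 mL; ferric ammonium citrate 0.999 g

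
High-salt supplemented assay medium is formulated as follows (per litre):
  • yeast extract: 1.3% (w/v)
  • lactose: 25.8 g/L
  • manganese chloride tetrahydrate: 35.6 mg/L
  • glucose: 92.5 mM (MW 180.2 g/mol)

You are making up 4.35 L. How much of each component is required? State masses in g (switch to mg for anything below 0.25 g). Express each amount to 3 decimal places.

yeast extract 56.550 g; lactose 112.230 g; manganese chloride tetrahydrate 154.860 mg; glucose 72.508 g

Working volume: 4.35 L.
yeast extract: 1.3 g per 100 mL × 4350 mL ÷ 100 = 56.550 g
lactose: 25.8 g/L × 4.35 L = 112.230 g
manganese chloride tetrahydrate: 35.6 mg/L × 4.35 L = 154.860 mg
glucose: 92.5 mmol/L × 180.2 g/mol × 4.35 L ÷ 1000 = 72.508 g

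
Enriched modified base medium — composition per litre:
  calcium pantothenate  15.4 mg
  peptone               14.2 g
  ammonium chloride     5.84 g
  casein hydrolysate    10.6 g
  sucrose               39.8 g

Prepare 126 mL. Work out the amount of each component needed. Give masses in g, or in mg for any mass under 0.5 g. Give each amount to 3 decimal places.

Scale factor = 126 mL / 1000 mL = 0.126.
calcium pantothenate: 15.4 mg × (126 mL / 1000 mL) = 1.940 mg
peptone: 14.2 g × (126 mL / 1000 mL) = 1.789 g
ammonium chloride: 5.84 g × (126 mL / 1000 mL) = 0.736 g
casein hydrolysate: 10.6 g × (126 mL / 1000 mL) = 1.336 g
sucrose: 39.8 g × (126 mL / 1000 mL) = 5.015 g

calcium pantothenate 1.940 mg; peptone 1.789 g; ammonium chloride 0.736 g; casein hydrolysate 1.336 g; sucrose 5.015 g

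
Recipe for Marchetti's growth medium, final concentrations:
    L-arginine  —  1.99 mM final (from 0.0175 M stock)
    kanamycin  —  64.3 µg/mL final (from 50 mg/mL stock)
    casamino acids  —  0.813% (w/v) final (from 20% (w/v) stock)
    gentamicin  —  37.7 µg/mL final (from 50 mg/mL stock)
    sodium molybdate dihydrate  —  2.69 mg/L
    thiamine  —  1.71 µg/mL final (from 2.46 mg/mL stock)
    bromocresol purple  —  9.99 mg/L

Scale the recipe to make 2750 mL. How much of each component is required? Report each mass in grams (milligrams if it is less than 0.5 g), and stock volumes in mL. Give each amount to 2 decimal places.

L-arginine 312.71 mL; kanamycin 3.54 mL; casamino acids 111.79 mL; gentamicin 2.07 mL; sodium molybdate dihydrate 7.40 mg; thiamine 1.91 mL; bromocresol purple 27.47 mg

Working volume: 2750 mL = 2.75 L.
L-arginine: V = C2·V2/C1 = 1.99 mM × 2750 mL ÷ 17.5 mM = 312.71 mL
kanamycin: C1V1 = C2V2 → 64.3 µg/mL × 2750 mL ÷ 50000 µg/mL = 3.54 mL
casamino acids: C1V1 = C2V2 → 0.813% ÷ 20% × 2750 mL = 111.79 mL
gentamicin: C1V1 = C2V2 → 37.7 µg/mL × 2750 mL ÷ 50000 µg/mL = 2.07 mL
sodium molybdate dihydrate: 2.69 mg/L × 2.75 L = 7.40 mg
thiamine: V = C2·V2/C1 = 1.71 µg/mL × 2750 mL ÷ 2460 µg/mL = 1.91 mL
bromocresol purple: 9.99 mg/L × 2.75 L = 27.47 mg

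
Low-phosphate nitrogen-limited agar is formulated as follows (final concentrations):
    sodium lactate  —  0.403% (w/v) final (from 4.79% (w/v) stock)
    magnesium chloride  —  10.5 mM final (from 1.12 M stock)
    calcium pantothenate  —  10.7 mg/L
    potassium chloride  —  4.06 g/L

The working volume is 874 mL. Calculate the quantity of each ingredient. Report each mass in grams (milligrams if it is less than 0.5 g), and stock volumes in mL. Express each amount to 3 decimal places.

sodium lactate 73.533 mL; magnesium chloride 8.194 mL; calcium pantothenate 9.352 mg; potassium chloride 3.548 g

Working volume: 874 mL = 0.874 L.
sodium lactate: V = C2·V2/C1 = 0.403% ÷ 4.79% × 874 mL = 73.533 mL
magnesium chloride: C1V1 = C2V2 → 10.5 mM × 874 mL ÷ 1120 mM = 8.194 mL
calcium pantothenate: 10.7 mg/L × 0.874 L = 9.352 mg
potassium chloride: 4.06 g/L × 0.874 L = 3.548 g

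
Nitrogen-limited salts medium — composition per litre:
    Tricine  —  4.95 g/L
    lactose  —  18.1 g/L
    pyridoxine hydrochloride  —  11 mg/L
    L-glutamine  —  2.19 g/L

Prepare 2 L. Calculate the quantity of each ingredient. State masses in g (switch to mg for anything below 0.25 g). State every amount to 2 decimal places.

Scale factor relative to 1 L: 2.
Tricine: 4.95 g/L × 2 L = 9.90 g
lactose: 18.1 g/L × 2 L = 36.20 g
pyridoxine hydrochloride: 11 mg/L × 2 L = 22.00 mg
L-glutamine: 2.19 g/L × 2 L = 4.38 g

Tricine 9.90 g; lactose 36.20 g; pyridoxine hydrochloride 22.00 mg; L-glutamine 4.38 g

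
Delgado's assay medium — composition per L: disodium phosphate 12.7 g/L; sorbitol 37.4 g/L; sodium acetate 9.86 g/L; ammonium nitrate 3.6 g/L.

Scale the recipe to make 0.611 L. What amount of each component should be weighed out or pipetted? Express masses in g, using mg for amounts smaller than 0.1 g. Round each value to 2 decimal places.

disodium phosphate 7.76 g; sorbitol 22.85 g; sodium acetate 6.02 g; ammonium nitrate 2.20 g

Working volume: 0.611 L.
disodium phosphate: 12.7 g/L × 0.611 L = 7.76 g
sorbitol: 37.4 g/L × 0.611 L = 22.85 g
sodium acetate: 9.86 g/L × 0.611 L = 6.02 g
ammonium nitrate: 3.6 g/L × 0.611 L = 2.20 g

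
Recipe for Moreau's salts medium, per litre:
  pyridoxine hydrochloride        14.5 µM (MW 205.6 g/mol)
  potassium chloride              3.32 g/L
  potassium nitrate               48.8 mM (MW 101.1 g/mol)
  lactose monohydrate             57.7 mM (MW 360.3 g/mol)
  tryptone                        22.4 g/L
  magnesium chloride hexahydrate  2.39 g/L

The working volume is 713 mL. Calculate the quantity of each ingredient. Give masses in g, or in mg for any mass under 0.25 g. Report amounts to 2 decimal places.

Working volume: 713 mL = 0.713 L.
pyridoxine hydrochloride: 14.5 µmol/L × 205.6 g/mol × 0.713 L ÷ 1000 = 2.13 mg
potassium chloride: 3.32 g/L × 0.713 L = 2.37 g
potassium nitrate: 48.8 mmol/L × 101.1 g/mol × 0.713 L ÷ 1000 = 3.52 g
lactose monohydrate: 57.7 mmol/L × 360.3 g/mol × 0.713 L ÷ 1000 = 14.82 g
tryptone: 22.4 g/L × 0.713 L = 15.97 g
magnesium chloride hexahydrate: 2.39 g/L × 0.713 L = 1.70 g

pyridoxine hydrochloride 2.13 mg; potassium chloride 2.37 g; potassium nitrate 3.52 g; lactose monohydrate 14.82 g; tryptone 15.97 g; magnesium chloride hexahydrate 1.70 g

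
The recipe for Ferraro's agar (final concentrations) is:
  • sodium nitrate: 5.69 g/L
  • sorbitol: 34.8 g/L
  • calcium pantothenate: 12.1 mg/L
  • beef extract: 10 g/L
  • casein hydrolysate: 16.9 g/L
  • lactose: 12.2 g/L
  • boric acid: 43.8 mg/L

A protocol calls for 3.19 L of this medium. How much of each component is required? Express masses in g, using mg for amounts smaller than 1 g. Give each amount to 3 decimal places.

Working volume: 3.19 L.
sodium nitrate: 5.69 g/L × 3.19 L = 18.151 g
sorbitol: 34.8 g/L × 3.19 L = 111.012 g
calcium pantothenate: 12.1 mg/L × 3.19 L = 38.599 mg
beef extract: 10 g/L × 3.19 L = 31.900 g
casein hydrolysate: 16.9 g/L × 3.19 L = 53.911 g
lactose: 12.2 g/L × 3.19 L = 38.918 g
boric acid: 43.8 mg/L × 3.19 L = 139.722 mg

sodium nitrate 18.151 g; sorbitol 111.012 g; calcium pantothenate 38.599 mg; beef extract 31.900 g; casein hydrolysate 53.911 g; lactose 38.918 g; boric acid 139.722 mg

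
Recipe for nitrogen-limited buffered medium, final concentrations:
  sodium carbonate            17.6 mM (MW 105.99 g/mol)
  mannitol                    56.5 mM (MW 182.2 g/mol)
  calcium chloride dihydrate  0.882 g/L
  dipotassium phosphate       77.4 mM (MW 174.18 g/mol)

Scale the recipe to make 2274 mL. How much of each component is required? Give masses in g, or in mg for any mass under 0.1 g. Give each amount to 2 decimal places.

sodium carbonate 4.24 g; mannitol 23.41 g; calcium chloride dihydrate 2.01 g; dipotassium phosphate 30.66 g

Working volume: 2274 mL = 2.274 L.
sodium carbonate: 17.6 mmol/L × 105.99 g/mol × 2.274 L ÷ 1000 = 4.24 g
mannitol: 56.5 mmol/L × 182.2 g/mol × 2.274 L ÷ 1000 = 23.41 g
calcium chloride dihydrate: 0.882 g/L × 2.274 L = 2.01 g
dipotassium phosphate: 77.4 mmol/L × 174.18 g/mol × 2.274 L ÷ 1000 = 30.66 g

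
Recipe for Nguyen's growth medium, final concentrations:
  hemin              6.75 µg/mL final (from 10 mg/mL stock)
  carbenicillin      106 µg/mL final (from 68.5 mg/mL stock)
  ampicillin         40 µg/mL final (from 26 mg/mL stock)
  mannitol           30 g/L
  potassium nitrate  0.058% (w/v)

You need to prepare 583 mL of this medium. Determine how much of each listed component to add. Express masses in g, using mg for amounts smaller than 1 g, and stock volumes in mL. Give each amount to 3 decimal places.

Working volume: 583 mL = 0.583 L.
hemin: dilute stock: 6.75 µg/mL × 583 mL ÷ 10000 µg/mL = 0.394 mL
carbenicillin: V = C2·V2/C1 = 106 µg/mL × 583 mL ÷ 68500 µg/mL = 0.902 mL
ampicillin: V = C2·V2/C1 = 40 µg/mL × 583 mL ÷ 26000 µg/mL = 0.897 mL
mannitol: 30 g/L × 0.583 L = 17.490 g
potassium nitrate: 0.058 g per 100 mL × 583 mL ÷ 100 = 0.33814 g = 338.140 mg

hemin 0.394 mL; carbenicillin 0.902 mL; ampicillin 0.897 mL; mannitol 17.490 g; potassium nitrate 338.140 mg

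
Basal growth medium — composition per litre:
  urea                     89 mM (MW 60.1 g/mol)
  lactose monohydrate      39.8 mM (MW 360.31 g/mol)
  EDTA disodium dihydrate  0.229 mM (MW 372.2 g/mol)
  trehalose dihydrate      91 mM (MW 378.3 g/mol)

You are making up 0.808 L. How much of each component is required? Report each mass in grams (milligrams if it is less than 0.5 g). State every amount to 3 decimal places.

urea 4.322 g; lactose monohydrate 11.587 g; EDTA disodium dihydrate 68.869 mg; trehalose dihydrate 27.816 g

Working volume: 0.808 L.
urea: 89 mmol/L × 60.1 g/mol × 0.808 L ÷ 1000 = 4.322 g
lactose monohydrate: 39.8 mmol/L × 360.31 g/mol × 0.808 L ÷ 1000 = 11.587 g
EDTA disodium dihydrate: 0.229 mmol/L × 372.2 mg/mmol × 0.808 L = 68.869 mg
trehalose dihydrate: 91 mmol/L × 378.3 g/mol × 0.808 L ÷ 1000 = 27.816 g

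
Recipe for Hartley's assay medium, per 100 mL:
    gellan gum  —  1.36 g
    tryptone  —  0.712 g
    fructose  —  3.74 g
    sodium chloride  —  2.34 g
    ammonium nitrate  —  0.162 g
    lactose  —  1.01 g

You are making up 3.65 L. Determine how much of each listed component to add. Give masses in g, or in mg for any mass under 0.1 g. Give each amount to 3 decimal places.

gellan gum 49.640 g; tryptone 25.988 g; fructose 136.510 g; sodium chloride 85.410 g; ammonium nitrate 5.913 g; lactose 36.865 g

Scale factor = 3650 mL / 100 mL = 36.5.
gellan gum: 1.36 g × (3650 mL / 100 mL) = 49.640 g
tryptone: 0.712 g × (3650 mL / 100 mL) = 25.988 g
fructose: 3.74 g × (3650 mL / 100 mL) = 136.510 g
sodium chloride: 2.34 g × (3650 mL / 100 mL) = 85.410 g
ammonium nitrate: 0.162 g × (3650 mL / 100 mL) = 5.913 g
lactose: 1.01 g × (3650 mL / 100 mL) = 36.865 g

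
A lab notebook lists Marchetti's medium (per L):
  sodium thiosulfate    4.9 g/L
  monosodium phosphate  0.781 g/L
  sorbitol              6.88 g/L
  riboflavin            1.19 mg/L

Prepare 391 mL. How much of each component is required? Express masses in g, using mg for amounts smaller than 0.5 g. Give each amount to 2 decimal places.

sodium thiosulfate 1.92 g; monosodium phosphate 305.37 mg; sorbitol 2.69 g; riboflavin 0.47 mg

Target volume = 391 mL = 0.391 L.
sodium thiosulfate: 4.9 g/L × 0.391 L = 1.92 g
monosodium phosphate: 0.781 g/L × 0.391 L = 0.305371 g = 305.37 mg
sorbitol: 6.88 g/L × 0.391 L = 2.69 g
riboflavin: 1.19 mg/L × 0.391 L = 0.47 mg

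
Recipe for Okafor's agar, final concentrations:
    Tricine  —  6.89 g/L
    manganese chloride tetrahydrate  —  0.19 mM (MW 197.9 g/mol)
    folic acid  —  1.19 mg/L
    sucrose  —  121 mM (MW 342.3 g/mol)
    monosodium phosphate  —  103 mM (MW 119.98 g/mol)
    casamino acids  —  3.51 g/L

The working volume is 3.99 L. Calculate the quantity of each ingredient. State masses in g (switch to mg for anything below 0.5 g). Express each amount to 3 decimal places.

Tricine 27.491 g; manganese chloride tetrahydrate 150.028 mg; folic acid 4.748 mg; sucrose 165.259 g; monosodium phosphate 49.308 g; casamino acids 14.005 g

Working volume: 3.99 L.
Tricine: 6.89 g/L × 3.99 L = 27.491 g
manganese chloride tetrahydrate: 0.19 mmol/L × 197.9 mg/mmol × 3.99 L = 150.028 mg
folic acid: 1.19 mg/L × 3.99 L = 4.748 mg
sucrose: 121 mmol/L × 342.3 g/mol × 3.99 L ÷ 1000 = 165.259 g
monosodium phosphate: 103 mmol/L × 119.98 g/mol × 3.99 L ÷ 1000 = 49.308 g
casamino acids: 3.51 g/L × 3.99 L = 14.005 g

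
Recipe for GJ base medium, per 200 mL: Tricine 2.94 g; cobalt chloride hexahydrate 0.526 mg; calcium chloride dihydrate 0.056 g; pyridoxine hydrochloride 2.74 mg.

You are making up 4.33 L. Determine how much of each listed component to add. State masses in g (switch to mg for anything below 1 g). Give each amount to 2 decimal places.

Ratio of target to recipe volume: 4330 / 200 = 21.65.
Tricine: 2.94 g × (4330 mL / 200 mL) = 63.65 g
cobalt chloride hexahydrate: 0.526 mg × (4330 mL / 200 mL) = 11.39 mg
calcium chloride dihydrate: 0.056 g × (4330 mL / 200 mL) = 1.21 g
pyridoxine hydrochloride: 2.74 mg × (4330 mL / 200 mL) = 59.32 mg

Tricine 63.65 g; cobalt chloride hexahydrate 11.39 mg; calcium chloride dihydrate 1.21 g; pyridoxine hydrochloride 59.32 mg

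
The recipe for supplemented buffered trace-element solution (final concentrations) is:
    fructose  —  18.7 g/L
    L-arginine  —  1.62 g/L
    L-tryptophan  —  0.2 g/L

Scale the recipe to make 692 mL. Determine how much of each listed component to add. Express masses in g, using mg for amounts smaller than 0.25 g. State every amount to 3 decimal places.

Scale factor relative to 1 L: 0.692.
fructose: 18.7 g/L × 0.692 L = 12.940 g
L-arginine: 1.62 g/L × 0.692 L = 1.121 g
L-tryptophan: 0.2 g/L × 0.692 L = 0.1384 g = 138.400 mg

fructose 12.940 g; L-arginine 1.121 g; L-tryptophan 138.400 mg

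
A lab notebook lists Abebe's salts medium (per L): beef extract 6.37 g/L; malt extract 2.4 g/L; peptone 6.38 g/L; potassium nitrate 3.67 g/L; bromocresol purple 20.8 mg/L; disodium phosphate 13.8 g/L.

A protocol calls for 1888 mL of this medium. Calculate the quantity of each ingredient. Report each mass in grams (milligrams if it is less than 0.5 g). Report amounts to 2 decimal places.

beef extract 12.03 g; malt extract 4.53 g; peptone 12.05 g; potassium nitrate 6.93 g; bromocresol purple 39.27 mg; disodium phosphate 26.05 g

Target volume = 1888 mL = 1.888 L.
beef extract: 6.37 g/L × 1.888 L = 12.03 g
malt extract: 2.4 g/L × 1.888 L = 4.53 g
peptone: 6.38 g/L × 1.888 L = 12.05 g
potassium nitrate: 3.67 g/L × 1.888 L = 6.93 g
bromocresol purple: 20.8 mg/L × 1.888 L = 39.27 mg
disodium phosphate: 13.8 g/L × 1.888 L = 26.05 g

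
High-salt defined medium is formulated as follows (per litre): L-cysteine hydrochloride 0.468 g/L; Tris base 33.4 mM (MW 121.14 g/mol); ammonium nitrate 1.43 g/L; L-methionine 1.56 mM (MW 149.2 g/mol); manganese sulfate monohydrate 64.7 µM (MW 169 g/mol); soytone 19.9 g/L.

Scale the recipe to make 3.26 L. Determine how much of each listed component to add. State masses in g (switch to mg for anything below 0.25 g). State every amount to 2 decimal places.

L-cysteine hydrochloride 1.53 g; Tris base 13.19 g; ammonium nitrate 4.66 g; L-methionine 0.76 g; manganese sulfate monohydrate 35.65 mg; soytone 64.87 g

Working volume: 3.26 L.
L-cysteine hydrochloride: 0.468 g/L × 3.26 L = 1.53 g
Tris base: 33.4 mmol/L × 121.14 g/mol × 3.26 L ÷ 1000 = 13.19 g
ammonium nitrate: 1.43 g/L × 3.26 L = 4.66 g
L-methionine: 1.56 mmol/L × 149.2 g/mol × 3.26 L ÷ 1000 = 0.76 g
manganese sulfate monohydrate: 64.7 µmol/L × 169 g/mol × 3.26 L ÷ 1000 = 35.65 mg
soytone: 19.9 g/L × 3.26 L = 64.87 g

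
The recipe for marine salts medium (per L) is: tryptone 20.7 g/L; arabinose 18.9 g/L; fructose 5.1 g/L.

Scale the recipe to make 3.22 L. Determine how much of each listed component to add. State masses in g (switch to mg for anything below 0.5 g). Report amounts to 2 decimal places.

tryptone 66.65 g; arabinose 60.86 g; fructose 16.42 g

Working volume: 3.22 L.
tryptone: 20.7 g/L × 3.22 L = 66.65 g
arabinose: 18.9 g/L × 3.22 L = 60.86 g
fructose: 5.1 g/L × 3.22 L = 16.42 g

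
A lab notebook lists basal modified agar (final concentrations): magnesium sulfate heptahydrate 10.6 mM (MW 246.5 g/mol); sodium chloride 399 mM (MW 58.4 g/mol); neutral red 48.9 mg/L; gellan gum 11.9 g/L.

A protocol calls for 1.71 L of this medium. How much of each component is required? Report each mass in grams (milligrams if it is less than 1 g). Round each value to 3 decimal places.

magnesium sulfate heptahydrate 4.468 g; sodium chloride 39.846 g; neutral red 83.619 mg; gellan gum 20.349 g

Working volume: 1.71 L.
magnesium sulfate heptahydrate: 10.6 mmol/L × 246.5 g/mol × 1.71 L ÷ 1000 = 4.468 g
sodium chloride: 399 mmol/L × 58.4 g/mol × 1.71 L ÷ 1000 = 39.846 g
neutral red: 48.9 mg/L × 1.71 L = 83.619 mg
gellan gum: 11.9 g/L × 1.71 L = 20.349 g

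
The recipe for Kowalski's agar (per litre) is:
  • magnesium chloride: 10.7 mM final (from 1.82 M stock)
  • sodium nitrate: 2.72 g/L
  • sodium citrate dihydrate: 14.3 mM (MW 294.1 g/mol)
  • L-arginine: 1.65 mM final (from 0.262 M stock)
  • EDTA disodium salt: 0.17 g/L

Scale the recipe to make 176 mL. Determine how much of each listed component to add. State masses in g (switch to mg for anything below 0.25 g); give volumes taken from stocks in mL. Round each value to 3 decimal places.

magnesium chloride 1.035 mL; sodium nitrate 0.479 g; sodium citrate dihydrate 0.740 g; L-arginine 1.108 mL; EDTA disodium salt 29.920 mg

Target volume = 176 mL = 0.176 L.
magnesium chloride: C1V1 = C2V2 → 10.7 mM × 176 mL ÷ 1820 mM = 1.035 mL
sodium nitrate: 2.72 g/L × 0.176 L = 0.479 g
sodium citrate dihydrate: 14.3 mmol/L × 294.1 g/mol × 0.176 L ÷ 1000 = 0.740 g
L-arginine: dilute stock: 1.65 mM × 176 mL ÷ 262 mM = 1.108 mL
EDTA disodium salt: 0.17 g/L × 0.176 L = 0.02992 g = 29.920 mg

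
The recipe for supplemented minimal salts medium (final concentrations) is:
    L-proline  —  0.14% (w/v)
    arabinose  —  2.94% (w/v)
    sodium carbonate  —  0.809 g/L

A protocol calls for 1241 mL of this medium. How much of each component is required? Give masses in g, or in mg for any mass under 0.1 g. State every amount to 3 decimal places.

Target volume = 1241 mL = 1.241 L.
L-proline: 0.14 g per 100 mL × 1241 mL ÷ 100 = 1.737 g
arabinose: 2.94 g per 100 mL × 1241 mL ÷ 100 = 36.485 g
sodium carbonate: 0.809 g/L × 1.241 L = 1.004 g

L-proline 1.737 g; arabinose 36.485 g; sodium carbonate 1.004 g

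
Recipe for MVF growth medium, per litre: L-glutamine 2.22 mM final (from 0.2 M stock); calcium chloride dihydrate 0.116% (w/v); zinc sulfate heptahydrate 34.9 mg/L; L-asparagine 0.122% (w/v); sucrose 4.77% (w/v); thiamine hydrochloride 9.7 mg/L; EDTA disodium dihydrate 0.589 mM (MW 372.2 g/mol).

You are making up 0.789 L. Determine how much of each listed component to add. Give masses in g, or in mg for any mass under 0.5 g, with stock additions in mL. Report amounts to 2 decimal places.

L-glutamine 8.76 mL; calcium chloride dihydrate 0.92 g; zinc sulfate heptahydrate 27.54 mg; L-asparagine 0.96 g; sucrose 37.64 g; thiamine hydrochloride 7.65 mg; EDTA disodium dihydrate 172.97 mg

Working volume: 0.789 L.
L-glutamine: C1V1 = C2V2 → 2.22 mM × 789 mL ÷ 200 mM = 8.76 mL
calcium chloride dihydrate: 0.116% w/v = 1.16 g/L → 1.16 × 0.789 L = 0.92 g
zinc sulfate heptahydrate: 34.9 mg/L × 0.789 L = 27.54 mg
L-asparagine: 0.122% w/v = 1.22 g/L → 1.22 × 0.789 L = 0.96 g
sucrose: 4.77% w/v = 47.7 g/L → 47.7 × 0.789 L = 37.64 g
thiamine hydrochloride: 9.7 mg/L × 0.789 L = 7.65 mg
EDTA disodium dihydrate: 0.589 mmol/L × 372.2 mg/mmol × 0.789 L = 172.97 mg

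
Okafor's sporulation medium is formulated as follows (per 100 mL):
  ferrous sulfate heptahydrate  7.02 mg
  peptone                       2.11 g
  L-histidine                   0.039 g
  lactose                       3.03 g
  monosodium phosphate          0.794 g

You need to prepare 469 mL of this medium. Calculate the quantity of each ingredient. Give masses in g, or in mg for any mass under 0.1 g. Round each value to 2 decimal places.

ferrous sulfate heptahydrate 32.92 mg; peptone 9.90 g; L-histidine 0.18 g; lactose 14.21 g; monosodium phosphate 3.72 g

Scale factor = 469 mL / 100 mL = 4.69.
ferrous sulfate heptahydrate: 7.02 mg × (469 mL / 100 mL) = 32.92 mg
peptone: 2.11 g × (469 mL / 100 mL) = 9.90 g
L-histidine: 0.039 g × (469 mL / 100 mL) = 0.18 g
lactose: 3.03 g × (469 mL / 100 mL) = 14.21 g
monosodium phosphate: 0.794 g × (469 mL / 100 mL) = 3.72 g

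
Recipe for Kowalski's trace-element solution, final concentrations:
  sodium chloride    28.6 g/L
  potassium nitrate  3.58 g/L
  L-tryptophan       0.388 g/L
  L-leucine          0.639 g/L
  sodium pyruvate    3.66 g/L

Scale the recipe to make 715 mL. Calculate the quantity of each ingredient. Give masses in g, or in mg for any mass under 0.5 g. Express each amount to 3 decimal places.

sodium chloride 20.449 g; potassium nitrate 2.560 g; L-tryptophan 277.420 mg; L-leucine 456.885 mg; sodium pyruvate 2.617 g

Working volume: 715 mL = 0.715 L.
sodium chloride: 28.6 g/L × 0.715 L = 20.449 g
potassium nitrate: 3.58 g/L × 0.715 L = 2.560 g
L-tryptophan: 0.388 g/L × 0.715 L = 0.27742 g = 277.420 mg
L-leucine: 0.639 g/L × 0.715 L = 0.456885 g = 456.885 mg
sodium pyruvate: 3.66 g/L × 0.715 L = 2.617 g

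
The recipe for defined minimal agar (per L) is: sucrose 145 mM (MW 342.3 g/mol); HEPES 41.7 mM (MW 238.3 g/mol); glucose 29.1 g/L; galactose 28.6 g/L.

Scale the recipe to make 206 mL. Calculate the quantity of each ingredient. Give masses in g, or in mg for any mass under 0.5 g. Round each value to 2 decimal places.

Working volume: 206 mL = 0.206 L.
sucrose: 145 mmol/L × 342.3 g/mol × 0.206 L ÷ 1000 = 10.22 g
HEPES: 41.7 mmol/L × 238.3 g/mol × 0.206 L ÷ 1000 = 2.05 g
glucose: 29.1 g/L × 0.206 L = 5.99 g
galactose: 28.6 g/L × 0.206 L = 5.89 g

sucrose 10.22 g; HEPES 2.05 g; glucose 5.99 g; galactose 5.89 g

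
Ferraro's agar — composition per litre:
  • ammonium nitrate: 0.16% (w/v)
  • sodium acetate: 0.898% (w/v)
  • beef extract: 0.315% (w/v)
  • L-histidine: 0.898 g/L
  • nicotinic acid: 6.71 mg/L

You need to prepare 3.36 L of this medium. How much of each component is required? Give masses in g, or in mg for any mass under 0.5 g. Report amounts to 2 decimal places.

ammonium nitrate 5.38 g; sodium acetate 30.17 g; beef extract 10.58 g; L-histidine 3.02 g; nicotinic acid 22.55 mg

Working volume: 3.36 L.
ammonium nitrate: 0.16 g per 100 mL × 3360 mL ÷ 100 = 5.38 g
sodium acetate: 0.898% w/v = 8.98 g/L → 8.98 × 3.36 L = 30.17 g
beef extract: 0.315% w/v = 3.15 g/L → 3.15 × 3.36 L = 10.58 g
L-histidine: 0.898 g/L × 3.36 L = 3.02 g
nicotinic acid: 6.71 mg/L × 3.36 L = 22.55 mg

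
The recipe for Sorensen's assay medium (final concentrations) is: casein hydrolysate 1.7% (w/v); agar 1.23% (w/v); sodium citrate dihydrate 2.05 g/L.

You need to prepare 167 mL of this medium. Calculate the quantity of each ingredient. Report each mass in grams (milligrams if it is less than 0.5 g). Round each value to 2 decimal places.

Scale factor relative to 1 L: 0.167.
casein hydrolysate: 1.7% w/v = 17 g/L → 17 × 0.167 L = 2.84 g
agar: 1.23% w/v = 12.3 g/L → 12.3 × 0.167 L = 2.05 g
sodium citrate dihydrate: 2.05 g/L × 0.167 L = 0.34235 g = 342.35 mg

casein hydrolysate 2.84 g; agar 2.05 g; sodium citrate dihydrate 342.35 mg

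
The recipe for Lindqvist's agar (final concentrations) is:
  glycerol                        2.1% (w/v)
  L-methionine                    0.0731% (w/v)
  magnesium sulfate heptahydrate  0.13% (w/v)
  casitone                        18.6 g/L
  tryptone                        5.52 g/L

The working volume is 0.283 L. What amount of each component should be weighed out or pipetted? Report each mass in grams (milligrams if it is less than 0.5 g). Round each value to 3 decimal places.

glycerol 5.943 g; L-methionine 206.873 mg; magnesium sulfate heptahydrate 367.900 mg; casitone 5.264 g; tryptone 1.562 g

Scale factor relative to 1 L: 0.283.
glycerol: 2.1% w/v = 21 g/L → 21 × 0.283 L = 5.943 g
L-methionine: 0.0731% w/v = 0.731 g/L → 0.731 × 0.283 L = 0.206873 g = 206.873 mg
magnesium sulfate heptahydrate: 0.13 g per 100 mL × 283 mL ÷ 100 = 0.3679 g = 367.900 mg
casitone: 18.6 g/L × 0.283 L = 5.264 g
tryptone: 5.52 g/L × 0.283 L = 1.562 g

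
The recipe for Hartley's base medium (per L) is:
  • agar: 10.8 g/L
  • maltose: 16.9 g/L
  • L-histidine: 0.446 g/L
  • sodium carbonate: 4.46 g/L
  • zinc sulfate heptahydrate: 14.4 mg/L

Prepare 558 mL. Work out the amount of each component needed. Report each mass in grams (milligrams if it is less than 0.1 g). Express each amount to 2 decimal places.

Scale factor relative to 1 L: 0.558.
agar: 10.8 g/L × 0.558 L = 6.03 g
maltose: 16.9 g/L × 0.558 L = 9.43 g
L-histidine: 0.446 g/L × 0.558 L = 0.25 g
sodium carbonate: 4.46 g/L × 0.558 L = 2.49 g
zinc sulfate heptahydrate: 14.4 mg/L × 0.558 L = 8.04 mg

agar 6.03 g; maltose 9.43 g; L-histidine 0.25 g; sodium carbonate 2.49 g; zinc sulfate heptahydrate 8.04 mg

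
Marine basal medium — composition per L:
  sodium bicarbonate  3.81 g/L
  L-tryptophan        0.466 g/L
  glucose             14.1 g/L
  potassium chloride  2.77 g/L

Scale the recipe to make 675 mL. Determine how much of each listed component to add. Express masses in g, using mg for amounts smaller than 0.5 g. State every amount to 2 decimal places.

sodium bicarbonate 2.57 g; L-tryptophan 314.55 mg; glucose 9.52 g; potassium chloride 1.87 g

Working volume: 675 mL = 0.675 L.
sodium bicarbonate: 3.81 g/L × 0.675 L = 2.57 g
L-tryptophan: 0.466 g/L × 0.675 L = 0.31455 g = 314.55 mg
glucose: 14.1 g/L × 0.675 L = 9.52 g
potassium chloride: 2.77 g/L × 0.675 L = 1.87 g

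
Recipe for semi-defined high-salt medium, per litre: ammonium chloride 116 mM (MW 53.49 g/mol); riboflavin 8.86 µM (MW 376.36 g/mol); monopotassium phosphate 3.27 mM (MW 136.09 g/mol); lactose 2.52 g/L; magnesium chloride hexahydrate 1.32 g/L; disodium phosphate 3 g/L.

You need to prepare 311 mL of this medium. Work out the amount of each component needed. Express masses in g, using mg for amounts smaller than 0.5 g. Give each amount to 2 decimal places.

Scale factor relative to 1 L: 0.311.
ammonium chloride: 116 mmol/L × 53.49 g/mol × 0.311 L ÷ 1000 = 1.93 g
riboflavin: 8.86 µmol/L × 376.36 g/mol × 0.311 L ÷ 1000 = 1.04 mg
monopotassium phosphate: 3.27 mmol/L × 136.09 mg/mmol × 0.311 L = 138.40 mg
lactose: 2.52 g/L × 0.311 L = 0.78 g
magnesium chloride hexahydrate: 1.32 g/L × 0.311 L = 0.41052 g = 410.52 mg
disodium phosphate: 3 g/L × 0.311 L = 0.93 g

ammonium chloride 1.93 g; riboflavin 1.04 mg; monopotassium phosphate 138.40 mg; lactose 0.78 g; magnesium chloride hexahydrate 410.52 mg; disodium phosphate 0.93 g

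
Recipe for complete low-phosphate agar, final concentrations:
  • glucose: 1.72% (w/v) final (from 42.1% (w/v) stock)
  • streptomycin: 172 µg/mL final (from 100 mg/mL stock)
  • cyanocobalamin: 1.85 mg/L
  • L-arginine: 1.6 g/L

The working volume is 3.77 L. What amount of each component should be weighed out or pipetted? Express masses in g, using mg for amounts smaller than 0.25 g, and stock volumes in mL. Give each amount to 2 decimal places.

glucose 154.02 mL; streptomycin 6.48 mL; cyanocobalamin 6.97 mg; L-arginine 6.03 g

Scale factor relative to 1 L: 3.77.
glucose: C1V1 = C2V2 → 1.72% ÷ 42.1% × 3770 mL = 154.02 mL
streptomycin: C1V1 = C2V2 → 172 µg/mL × 3770 mL ÷ 100000 µg/mL = 6.48 mL
cyanocobalamin: 1.85 mg/L × 3.77 L = 6.97 mg
L-arginine: 1.6 g/L × 3.77 L = 6.03 g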